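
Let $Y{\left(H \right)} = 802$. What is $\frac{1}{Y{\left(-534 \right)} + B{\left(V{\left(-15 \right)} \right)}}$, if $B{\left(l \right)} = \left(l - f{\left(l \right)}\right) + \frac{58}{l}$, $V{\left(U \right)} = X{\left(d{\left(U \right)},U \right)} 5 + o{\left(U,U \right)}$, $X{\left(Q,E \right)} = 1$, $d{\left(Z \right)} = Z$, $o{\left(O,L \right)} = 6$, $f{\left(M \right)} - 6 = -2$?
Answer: $\frac{11}{8957} \approx 0.0012281$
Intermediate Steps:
$f{\left(M \right)} = 4$ ($f{\left(M \right)} = 6 - 2 = 4$)
$V{\left(U \right)} = 11$ ($V{\left(U \right)} = 1 \cdot 5 + 6 = 5 + 6 = 11$)
$B{\left(l \right)} = -4 + l + \frac{58}{l}$ ($B{\left(l \right)} = \left(l - 4\right) + \frac{58}{l} = \left(-4 + l\right) + \frac{58}{l} = -4 + l + \frac{58}{l}$)
$\frac{1}{Y{\left(-534 \right)} + B{\left(V{\left(-15 \right)} \right)}} = \frac{1}{802 + \left(-4 + 11 + \frac{58}{11}\right)} = \frac{1}{802 + \frac{135}{11}} = \frac{1}{\frac{8957}{11}} = \frac{11}{8957}$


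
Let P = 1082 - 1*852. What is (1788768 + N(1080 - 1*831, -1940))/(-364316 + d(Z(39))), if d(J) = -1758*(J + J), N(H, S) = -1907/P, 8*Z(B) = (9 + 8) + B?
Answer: -411414733/89453440 ≈ -4.5992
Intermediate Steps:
Z(B) = 17/8 + B/8 (Z(B) = ((9 + 8) + B)/8 = (17 + B)/8 = 17/8 + B/8)
P = 230 (P = 1082 - 852 = 230)
N(H, S) = -1907/230
d(J) = -3516*J
(1788768 + N(1080 - 1*831, -1940))/(-364316 + d(Z(39))) = (1788768 - 1907/230)/(-364316 - 3516*(17/8 + (1/8)*39)) = 411414733/(230*(-364316 - 3516*(17/8 + 39/8))) = 411414733/(230*(-364316 - 3516*7)) = 411414733/(230*(-364316 - 24612)) = (411414733/230)/(-388928) = (411414733/230)*(-1/388928) = -411414733/89453440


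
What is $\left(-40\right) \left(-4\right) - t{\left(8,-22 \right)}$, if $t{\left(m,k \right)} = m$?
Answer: $152$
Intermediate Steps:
$\left(-40\right) \left(-4\right) - t{\left(8,-22 \right)} = \left(-40\right) \left(-4\right) - 8 = 160 - 8 = 152$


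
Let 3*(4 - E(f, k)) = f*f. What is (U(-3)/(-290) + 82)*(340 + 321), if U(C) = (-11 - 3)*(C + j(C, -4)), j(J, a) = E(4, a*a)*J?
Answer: 7863917/145 ≈ 54234.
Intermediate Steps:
E(f, k) = 4 - f²/3 (E(f, k) = 4 - f*f/3 = 4 - f²/3)
j(J, a) = -4*J/3 (j(J, a) = (4 - ⅓*4²)*J = (4 - ⅓*16)*J = (4 - 16/3)*J = -4*J/3)
U(C) = 14*C/3 (U(C) = (-11 - 3)*(C - 4*C/3) = -(-14)*C/3 = 14*C/3)
(U(-3)/(-290) + 82)*(340 + 321) = (((14/3)*(-3))/(-290) + 82)*(340 + 321) = (-14*(-1/290) + 82)*661 = (7/145 + 82)*661 = (11897/145)*661 = 7863917/145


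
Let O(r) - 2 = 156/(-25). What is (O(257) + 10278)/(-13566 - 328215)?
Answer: -256844/8544525 ≈ -0.030059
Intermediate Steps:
O(r) = -106/25 (O(r) = 2 + 156/(-25) = 2 + 156*(-1/25) = 2 - 156/25 = -106/25)
(O(257) + 10278)/(-13566 - 328215) = (-106/25 + 10278)/(-13566 - 328215) = (256844/25)/(-341781) = (256844/25)*(-1/341781) = -256844/8544525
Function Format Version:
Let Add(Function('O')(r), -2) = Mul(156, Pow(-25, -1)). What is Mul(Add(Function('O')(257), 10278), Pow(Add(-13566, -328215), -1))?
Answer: Rational(-256844, 8544525) ≈ -0.030059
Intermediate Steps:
Function('O')(r) = Rational(-106, 25) (Function('O')(r) = Add(2, Mul(156, Pow(-25, -1))) = Add(2, Mul(156, Rational(-1, 25))) = Add(2, Rational(-156, 25)) = Rational(-106, 25))
Mul(Add(Function('O')(257), 10278), Pow(Add(-13566, -328215), -1)) = Mul(Add(Rational(-106, 25), 10278), Pow(Add(-13566, -328215), -1)) = Mul(Rational(256844, 25), Pow(-341781, -1)) = Mul(Rational(256844, 25), Rational(-1, 341781)) = Rational(-256844, 8544525)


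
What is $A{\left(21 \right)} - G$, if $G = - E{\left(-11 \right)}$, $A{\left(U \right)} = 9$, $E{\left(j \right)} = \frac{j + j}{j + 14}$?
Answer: $\frac{5}{3} \approx 1.6667$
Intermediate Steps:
$E{\left(j \right)} = \frac{2 j}{14 + j}$
$G = \frac{22}{3}$ ($G = - \frac{2 \left(-11\right)}{14 - 11} = - \frac{2 \left(-11\right)}{3} = \left(-1\right) \left(- \frac{22}{3}\right) = \frac{22}{3} \approx 7.3333$)
$A{\left(21 \right)} - G = 9 - \frac{22}{3} = \frac{5}{3}$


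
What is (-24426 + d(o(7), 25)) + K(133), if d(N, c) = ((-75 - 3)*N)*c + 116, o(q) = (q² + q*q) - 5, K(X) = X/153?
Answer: -31465847/153 ≈ -2.0566e+5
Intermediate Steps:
K(X) = X/153 (K(X) = X*(1/153) = X/153)
o(q) = -5 + 2*q² (o(q) = (q² + q²) - 5 = 2*q² - 5 = -5 + 2*q²)
d(N, c) = 116 - 78*N*c (d(N, c) = (-78*N)*c + 116 = -78*N*c + 116 = 116 - 78*N*c)
(-24426 + d(o(7), 25)) + K(133) = (-24426 + (116 - 78*(-5 + 2*7²)*25)) + (1/153)*133 = (-24426 + (116 - 78*(-5 + 2*49)*25)) + 133/153 = (-24426 + (116 - 78*(-5 + 98)*25)) + 133/153 = (-24426 + (116 - 78*93*25)) + 133/153 = (-24426 + (116 - 181350)) + 133/153 = (-24426 - 181234) + 133/153 = -205660 + 133/153 = -31465847/153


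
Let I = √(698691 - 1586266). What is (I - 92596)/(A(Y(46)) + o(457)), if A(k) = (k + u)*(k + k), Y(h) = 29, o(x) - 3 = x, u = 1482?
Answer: -46298/44049 + 5*I*√35503/88098 ≈ -1.0511 + 0.010694*I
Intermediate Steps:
o(x) = 3 + x
A(k) = 2*k*(1482 + k) (A(k) = (k + 1482)*(k + k) = (1482 + k)*(2*k) = 2*k*(1482 + k))
I = 5*I*√35503 (I = √(-887575) = 5*I*√35503 ≈ 942.11*I)
(I - 92596)/(A(Y(46)) + o(457)) = (5*I*√35503 - 92596)/(2*29*(1482 + 29) + (3 + 457)) = (-92596 + 5*I*√35503)/(2*29*1511 + 460) = (-92596 + 5*I*√35503)/(87638 + 460) = (-92596 + 5*I*√35503)/88098 = (-92596 + 5*I*√35503)*(1/88098) = -46298/44049 + 5*I*√35503/88098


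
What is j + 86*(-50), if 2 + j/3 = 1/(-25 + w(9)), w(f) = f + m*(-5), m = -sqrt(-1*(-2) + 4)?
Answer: -228242/53 - 15*sqrt(6)/106 ≈ -4306.8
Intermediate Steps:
m = -sqrt(6) (m = -sqrt(2 + 4) = -sqrt(6) ≈ -2.4495)
w(f) = f + 5*sqrt(6) (w(f) = f - sqrt(6)*(-5) = f + 5*sqrt(6))
j = -6 + 3/(-16 + 5*sqrt(6)) (j = -6 + 3/(-25 + (9 + 5*sqrt(6))) = -6 + 3/(-16 + 5*sqrt(6)) ≈ -6.7995)
j + 86*(-50) = (-342/53 - 15*sqrt(6)/106) + 86*(-50) = (-342/53 - 15*sqrt(6)/106) - 4300 = -228242/53 - 15*sqrt(6)/106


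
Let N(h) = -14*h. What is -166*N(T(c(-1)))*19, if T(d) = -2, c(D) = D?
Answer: -88312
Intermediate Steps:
-166*N(T(c(-1)))*19 = -(-2324)*(-2)*19 = -166*28*19 = -4648*19 = -88312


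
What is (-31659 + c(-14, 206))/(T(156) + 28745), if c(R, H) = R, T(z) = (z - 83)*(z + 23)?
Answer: -31673/41812 ≈ -0.75751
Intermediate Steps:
T(z) = (-83 + z)*(23 + z)
(-31659 + c(-14, 206))/(T(156) + 28745) = (-31659 - 14)/((-1909 + 156² - 60*156) + 28745) = -31673/((-1909 + 24336 - 9360) + 28745) = -31673/(13067 + 28745) = -31673/41812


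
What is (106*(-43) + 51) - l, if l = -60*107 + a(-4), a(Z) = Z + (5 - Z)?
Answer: 1908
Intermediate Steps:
a(Z) = 5
l = -6415 (l = -60*107 + 5 = -6420 + 5 = -6415)
(106*(-43) + 51) - l = (106*(-43) + 51) - 1*(-6415) = (-4558 + 51) + 6415 = -4507 + 6415 = 1908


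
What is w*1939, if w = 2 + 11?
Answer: 25207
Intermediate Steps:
w = 13
w*1939 = 13*1939 = 25207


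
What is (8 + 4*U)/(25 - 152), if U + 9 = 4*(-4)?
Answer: 92/127 ≈ 0.72441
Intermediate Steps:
U = -25 (U = -9 + 4*(-4) = -9 - 16 = -25)
(8 + 4*U)/(25 - 152) = (8 + 4*(-25))/(25 - 152) = (8 - 100)/(-127) = -92*(-1/127) = 92/127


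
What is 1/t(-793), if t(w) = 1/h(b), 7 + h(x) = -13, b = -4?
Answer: -20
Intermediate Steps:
h(x) = -20 (h(x) = -7 - 13 = -20)
t(w) = -1/20 (t(w) = 1/(-20) = -1/20)
1/t(-793) = 1/(-1/20) = -20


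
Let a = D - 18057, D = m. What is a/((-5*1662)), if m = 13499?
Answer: 2279/4155 ≈ 0.54850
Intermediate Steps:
D = 13499
a = -4558 (a = 13499 - 18057 = -4558)
a/((-5*1662)) = -4558/((-5*1662)) = -4558/(-8310) = -4558*(-1/8310) = 2279/4155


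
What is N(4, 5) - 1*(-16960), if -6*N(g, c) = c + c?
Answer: 50875/3 ≈ 16958.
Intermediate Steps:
N(g, c) = -c/3 (N(g, c) = -(c + c)/6 = -c/3)
N(4, 5) - 1*(-16960) = -⅓*5 - 1*(-16960) = -5/3 + 16960 = 50875/3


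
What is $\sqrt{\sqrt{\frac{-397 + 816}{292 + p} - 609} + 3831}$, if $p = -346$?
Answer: $\frac{\sqrt{137916 + 2 i \sqrt{199830}}}{6} \approx 61.895 + 0.20062 i$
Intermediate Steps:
$\sqrt{\sqrt{\frac{-397 + 816}{292 + p} - 609} + 3831} = \sqrt{\sqrt{\frac{-397 + 816}{292 - 346} - 609} + 3831} = \sqrt{\sqrt{\frac{419}{-54} - 609} + 3831} = \sqrt{\sqrt{419 \left(- \frac{1}{54}\right) - 609} + 3831} = \sqrt{\sqrt{- \frac{419}{54} - 609} + 3831} = \sqrt{\sqrt{- \frac{33305}{54}} + 3831} = \sqrt{\frac{i \sqrt{199830}}{18} + 3831} = \sqrt{3831 + \frac{i \sqrt{199830}}{18}}$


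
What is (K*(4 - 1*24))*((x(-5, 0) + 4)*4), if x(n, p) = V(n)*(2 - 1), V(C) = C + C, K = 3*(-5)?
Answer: -7200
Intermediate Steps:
K = -15
V(C) = 2*C
x(n, p) = 2*n (x(n, p) = (2*n)*(2 - 1) = (2*n)*1 = 2*n)
(K*(4 - 1*24))*((x(-5, 0) + 4)*4) = (-15*(4 - 1*24))*((2*(-5) + 4)*4) = (-15*(4 - 24))*((-10 + 4)*4) = (-15*(-20))*(-6*4) = 300*(-24) = -7200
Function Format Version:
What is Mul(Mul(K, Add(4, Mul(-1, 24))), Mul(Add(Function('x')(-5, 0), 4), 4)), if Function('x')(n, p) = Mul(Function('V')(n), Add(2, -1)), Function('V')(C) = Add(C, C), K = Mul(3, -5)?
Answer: -7200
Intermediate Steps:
K = -15
Function('V')(C) = Mul(2, C)
Function('x')(n, p) = Mul(2, n) (Function('x')(n, p) = Mul(Mul(2, n), Add(2, -1)) = Mul(Mul(2, n), 1) = Mul(2, n))
Mul(Mul(K, Add(4, Mul(-1, 24))), Mul(Add(Function('x')(-5, 0), 4), 4)) = Mul(Mul(-15, Add(4, Mul(-1, 24))), Mul(Add(Mul(2, -5), 4), 4)) = Mul(Mul(-15, Add(4, -24)), Mul(Add(-10, 4), 4)) = Mul(Mul(-15, -20), Mul(-6, 4)) = Mul(300, -24) = -7200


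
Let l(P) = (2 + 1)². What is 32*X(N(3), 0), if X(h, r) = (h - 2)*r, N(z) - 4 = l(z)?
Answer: 0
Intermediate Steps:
l(P) = 9 (l(P) = 3² = 9)
N(z) = 13 (N(z) = 4 + 9 = 13)
X(h, r) = r*(-2 + h) (X(h, r) = (-2 + h)*r = r*(-2 + h))
32*X(N(3), 0) = 32*(0*(-2 + 13)) = 32*(0*11) = 32*0 = 0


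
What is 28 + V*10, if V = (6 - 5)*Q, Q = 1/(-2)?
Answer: 23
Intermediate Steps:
Q = -1/2 (Q = 1*(-1/2) = -1/2 ≈ -0.50000)
V = -1/2 (V = (6 - 5)*(-1/2) = 1*(-1/2) = -1/2 ≈ -0.50000)
28 + V*10 = 28 - 1/2*10 = 28 - 5 = 23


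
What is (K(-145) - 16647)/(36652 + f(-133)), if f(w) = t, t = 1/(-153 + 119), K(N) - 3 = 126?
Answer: -187204/415389 ≈ -0.45067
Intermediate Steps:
K(N) = 129 (K(N) = 3 + 126 = 129)
t = -1/34 (t = 1/(-34) = -1/34 ≈ -0.029412)
f(w) = -1/34
(K(-145) - 16647)/(36652 + f(-133)) = (129 - 16647)/(36652 - 1/34) = -16518/1246167/34 = -16518*34/1246167 = -187204/415389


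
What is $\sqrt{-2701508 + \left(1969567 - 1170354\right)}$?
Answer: $i \sqrt{1902295} \approx 1379.2 i$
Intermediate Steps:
$\sqrt{-2701508 + \left(1969567 - 1170354\right)} = \sqrt{-2701508 + 799213} = \sqrt{-1902295} = i \sqrt{1902295}$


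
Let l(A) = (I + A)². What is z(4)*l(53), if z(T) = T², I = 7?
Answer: 57600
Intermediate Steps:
l(A) = (7 + A)²
z(4)*l(53) = 4²*(7 + 53)² = 16*60² = 16*3600 = 57600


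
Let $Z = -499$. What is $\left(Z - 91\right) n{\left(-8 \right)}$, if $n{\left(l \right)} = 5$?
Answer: $-2950$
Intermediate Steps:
$\left(Z - 91\right) n{\left(-8 \right)} = \left(-499 - 91\right) 5 = \left(-590\right) 5 = -2950$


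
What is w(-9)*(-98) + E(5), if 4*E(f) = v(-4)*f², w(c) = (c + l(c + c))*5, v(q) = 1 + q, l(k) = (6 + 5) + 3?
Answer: -9875/4 ≈ -2468.8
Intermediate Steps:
l(k) = 14 (l(k) = 11 + 3 = 14)
w(c) = 70 + 5*c (w(c) = (c + 14)*5 = (14 + c)*5 = 70 + 5*c)
E(f) = -3*f²/4 (E(f) = ((1 - 4)*f²)/4 = (-3*f²)/4 = -3*f²/4)
w(-9)*(-98) + E(5) = (70 + 5*(-9))*(-98) - ¾*5² = (70 - 45)*(-98) - ¾*25 = 25*(-98) - 75/4 = -2450 - 75/4 = -9875/4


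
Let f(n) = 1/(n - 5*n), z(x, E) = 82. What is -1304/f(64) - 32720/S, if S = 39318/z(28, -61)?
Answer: 6561304496/19659 ≈ 3.3376e+5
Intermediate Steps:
f(n) = -1/(4*n) (f(n) = 1/(-4*n) = -1/(4*n))
S = 19659/41 (S = 39318/82 = 39318*(1/82) = 19659/41 ≈ 479.49)
-1304/f(64) - 32720/S = -1304/((-¼/64)) - 32720/19659/41 = -1304/((-¼*1/64)) - 32720*41/19659 = -1304/(-1/256) - 1341520/19659 = -1304*(-256) - 1341520/19659 = 333824 - 1341520/19659 = 6561304496/19659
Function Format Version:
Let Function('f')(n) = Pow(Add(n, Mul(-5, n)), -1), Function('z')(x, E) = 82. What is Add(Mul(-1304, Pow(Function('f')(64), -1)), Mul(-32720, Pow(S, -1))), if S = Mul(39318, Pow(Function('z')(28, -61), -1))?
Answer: Rational(6561304496, 19659) ≈ 3.3376e+5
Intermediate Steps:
Function('f')(n) = Mul(Rational(-1, 4), Pow(n, -1)) (Function('f')(n) = Pow(Mul(-4, n), -1) = Mul(Rational(-1, 4), Pow(n, -1)))
S = Rational(19659, 41) (S = Mul(39318, Pow(82, -1)) = Mul(39318, Rational(1, 82)) = Rational(19659, 41) ≈ 479.49)
Add(Mul(-1304, Pow(Function('f')(64), -1)), Mul(-32720, Pow(S, -1))) = Add(Mul(-1304, Pow(Mul(Rational(-1, 4), Pow(64, -1)), -1)), Mul(-32720, Pow(Rational(19659, 41), -1))) = Add(Mul(-1304, Pow(Mul(Rational(-1, 4), Rational(1, 64)), -1)), Mul(-32720, Rational(41, 19659))) = Add(Mul(-1304, Pow(Rational(-1, 256), -1)), Rational(-1341520, 19659)) = Add(Mul(-1304, -256), Rational(-1341520, 19659)) = Add(333824, Rational(-1341520, 19659)) = Rational(6561304496, 19659)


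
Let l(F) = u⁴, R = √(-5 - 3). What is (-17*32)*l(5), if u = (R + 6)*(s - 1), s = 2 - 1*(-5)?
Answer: 259448832 - 947552256*I*√2 ≈ 2.5945e+8 - 1.34e+9*I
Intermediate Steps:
s = 7 (s = 2 + 5 = 7)
R = 2*I*√2 (R = √(-8) = 2*I*√2 ≈ 2.8284*I)
u = 36 + 12*I*√2 (u = (2*I*√2 + 6)*(7 - 1) = (6 + 2*I*√2)*6 = 36 + 12*I*√2 ≈ 36.0 + 16.971*I)
l(F) = (36 + 12*I*√2)⁴
(-17*32)*l(5) = (-17*32)*(-476928 + 1741824*I*√2) = -544*(-476928 + 1741824*I*√2) = 259448832 - 947552256*I*√2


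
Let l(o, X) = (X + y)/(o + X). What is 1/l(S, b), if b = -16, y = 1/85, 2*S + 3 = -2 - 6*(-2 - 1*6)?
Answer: -935/2718 ≈ -0.34400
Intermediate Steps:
S = 43/2 (S = -3/2 + (-2 - 6*(-2 - 1*6))/2 = -3/2 + (-2 - 6*(-2 - 6))/2 = -3/2 + (-2 - 6*(-8))/2 = -3/2 + (-2 + 48)/2 = -3/2 + (1/2)*46 = -3/2 + 23 = 43/2 ≈ 21.500)
y = 1/85 ≈ 0.011765
l(o, X) = (1/85 + X)/(X + o) (l(o, X) = (X + 1/85)/(o + X) = (1/85 + X)/(X + o))
1/l(S, b) = 1/((1/85 - 16)/(-16 + 43/2)) = 1/(-1359/85/(11/2)) = 1/((2/11)*(-1359/85)) = 1/(-2718/935) = -935/2718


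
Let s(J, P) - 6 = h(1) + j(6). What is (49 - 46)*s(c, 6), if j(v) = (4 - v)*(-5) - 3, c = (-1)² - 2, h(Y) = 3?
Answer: 48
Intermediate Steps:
c = -1 (c = 1 - 2 = -1)
j(v) = -23 + 5*v (j(v) = (-20 + 5*v) - 3 = -23 + 5*v)
s(J, P) = 16 (s(J, P) = 6 + (3 + (-23 + 5*6)) = 6 + (3 + (-23 + 30)) = 6 + (3 + 7) = 6 + 10 = 16)
(49 - 46)*s(c, 6) = (49 - 46)*16 = 3*16 = 48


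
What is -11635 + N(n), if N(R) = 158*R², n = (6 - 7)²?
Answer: -11477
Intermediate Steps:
n = 1 (n = (-1)² = 1)
-11635 + N(n) = -11635 + 158*1² = -11635 + 158*1 = -11635 + 158 = -11477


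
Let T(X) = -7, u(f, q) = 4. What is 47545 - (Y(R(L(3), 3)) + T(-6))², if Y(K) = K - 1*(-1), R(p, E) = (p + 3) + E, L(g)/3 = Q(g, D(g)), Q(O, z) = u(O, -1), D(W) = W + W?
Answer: 47401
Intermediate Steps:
D(W) = 2*W
Q(O, z) = 4
L(g) = 12 (L(g) = 3*4 = 12)
R(p, E) = 3 + E + p (R(p, E) = (3 + p) + E = 3 + E + p)
Y(K) = 1 + K (Y(K) = K + 1 = 1 + K)
47545 - (Y(R(L(3), 3)) + T(-6))² = 47545 - ((1 + (3 + 3 + 12)) - 7)² = 47545 - ((1 + 18) - 7)² = 47545 - (19 - 7)² = 47545 - 1*12² = 47545 - 1*144 = 47545 - 144 = 47401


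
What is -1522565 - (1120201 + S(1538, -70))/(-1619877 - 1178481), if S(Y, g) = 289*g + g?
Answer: -4260680848369/2798358 ≈ -1.5226e+6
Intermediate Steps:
S(Y, g) = 290*g
-1522565 - (1120201 + S(1538, -70))/(-1619877 - 1178481) = -1522565 - (1120201 + 290*(-70))/(-1619877 - 1178481) = -1522565 - (1120201 - 20300)/(-2798358) = -1522565 - 1099901*(-1)/2798358 = -1522565 - 1*(-1099901/2798358) = -1522565 + 1099901/2798358 = -4260680848369/2798358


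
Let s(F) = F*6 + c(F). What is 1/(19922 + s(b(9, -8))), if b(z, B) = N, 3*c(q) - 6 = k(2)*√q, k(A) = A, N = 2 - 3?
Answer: 89631/1785270260 - 3*I/1785270260 ≈ 5.0206e-5 - 1.6804e-9*I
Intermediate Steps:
N = -1
c(q) = 2 + 2*√q/3 (c(q) = 2 + (2*√q)/3 = 2 + 2*√q/3)
b(z, B) = -1
s(F) = 2 + 6*F + 2*√F/3 (s(F) = F*6 + (2 + 2*√F/3) = 6*F + (2 + 2*√F/3) = 2 + 6*F + 2*√F/3)
1/(19922 + s(b(9, -8))) = 1/(19922 + (2 + 6*(-1) + 2*√(-1)/3)) = 1/(19922 + (2 - 6 + 2*I/3)) = 1/(19922 + (-4 + 2*I/3)) = 1/(19918 + 2*I/3) = 9*(19918 - 2*I/3)/3570540520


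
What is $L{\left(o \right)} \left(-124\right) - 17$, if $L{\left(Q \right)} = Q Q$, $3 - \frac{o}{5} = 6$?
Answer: $-27917$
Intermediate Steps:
$o = -15$ ($o = 15 - 30 = -15$)
$L{\left(Q \right)} = Q^{2}$
$L{\left(o \right)} \left(-124\right) - 17 = \left(-15\right)^{2} \left(-124\right) - 17 = 225 \left(-124\right) - 17 = -27900 - 17 = -27917$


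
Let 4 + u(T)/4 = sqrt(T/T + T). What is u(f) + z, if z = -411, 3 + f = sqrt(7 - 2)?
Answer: -427 + 4*sqrt(-2 + sqrt(5)) ≈ -425.06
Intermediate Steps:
f = -3 + sqrt(5) (f = -3 + sqrt(7 - 2) = -3 + sqrt(5) ≈ -0.76393)
u(T) = -16 + 4*sqrt(1 + T) (u(T) = -16 + 4*sqrt(T/T + T) = -16 + 4*sqrt(1 + T))
u(f) + z = (-16 + 4*sqrt(1 + (-3 + sqrt(5)))) - 411 = (-16 + 4*sqrt(-2 + sqrt(5))) - 411 = -427 + 4*sqrt(-2 + sqrt(5))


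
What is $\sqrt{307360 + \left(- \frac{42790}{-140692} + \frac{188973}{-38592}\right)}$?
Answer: $\frac{\sqrt{109241904202672195049}}{18852728} \approx 554.4$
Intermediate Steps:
$\sqrt{307360 + \left(- \frac{42790}{-140692} + \frac{188973}{-38592}\right)} = \sqrt{307360 + \left(\left(-42790\right) \left(- \frac{1}{140692}\right) + 188973 \left(- \frac{1}{38592}\right)\right)} = \sqrt{307360 + \left(\frac{21395}{70346} - \frac{20997}{4288}\right)} = \sqrt{307360 - \frac{692656601}{150821824}} = \sqrt{\frac{46355903168039}{150821824}} = \frac{\sqrt{109241904202672195049}}{18852728}$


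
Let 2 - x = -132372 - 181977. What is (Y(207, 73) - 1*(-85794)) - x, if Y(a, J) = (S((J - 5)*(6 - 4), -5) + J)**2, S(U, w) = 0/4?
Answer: -223228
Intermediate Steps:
S(U, w) = 0 (S(U, w) = 0*(1/4) = 0)
Y(a, J) = J**2 (Y(a, J) = (0 + J)**2 = J**2)
x = 314351 (x = 2 - (-132372 - 181977) = 2 - 1*(-314349) = 2 + 314349 = 314351)
(Y(207, 73) - 1*(-85794)) - x = (73**2 - 1*(-85794)) - 1*314351 = (5329 + 85794) - 314351 = 91123 - 314351 = -223228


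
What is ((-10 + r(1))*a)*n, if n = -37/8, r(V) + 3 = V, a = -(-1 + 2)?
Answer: -111/2 ≈ -55.500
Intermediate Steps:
a = -1 (a = -1*1 = -1)
r(V) = -3 + V
n = -37/8 (n = -37*1/8 = -37/8 ≈ -4.6250)
((-10 + r(1))*a)*n = ((-10 + (-3 + 1))*(-1))*(-37/8) = ((-10 - 2)*(-1))*(-37/8) = -12*(-1)*(-37/8) = 12*(-37/8) = -111/2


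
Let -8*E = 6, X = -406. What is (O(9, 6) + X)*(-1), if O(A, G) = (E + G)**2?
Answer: 6055/16 ≈ 378.44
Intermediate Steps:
E = -3/4 (E = -1/8*6 = -3/4 ≈ -0.75000)
O(A, G) = (-3/4 + G)**2
(O(9, 6) + X)*(-1) = ((-3 + 4*6)**2/16 - 406)*(-1) = ((-3 + 24)**2/16 - 406)*(-1) = ((1/16)*21**2 - 406)*(-1) = ((1/16)*441 - 406)*(-1) = (441/16 - 406)*(-1) = -6055/16*(-1) = 6055/16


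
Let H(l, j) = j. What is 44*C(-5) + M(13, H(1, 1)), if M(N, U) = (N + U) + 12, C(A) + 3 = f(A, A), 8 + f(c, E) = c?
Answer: -678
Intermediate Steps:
f(c, E) = -8 + c
C(A) = -11 + A (C(A) = -3 + (-8 + A) = -11 + A)
M(N, U) = 12 + N + U
44*C(-5) + M(13, H(1, 1)) = 44*(-11 - 5) + (12 + 13 + 1) = 44*(-16) + 26 = -704 + 26 = -678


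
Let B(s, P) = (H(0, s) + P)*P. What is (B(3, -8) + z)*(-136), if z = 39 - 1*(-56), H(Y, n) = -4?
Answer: -25976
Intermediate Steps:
z = 95 (z = 39 + 56 = 95)
B(s, P) = P*(-4 + P) (B(s, P) = (-4 + P)*P = P*(-4 + P))
(B(3, -8) + z)*(-136) = (-8*(-4 - 8) + 95)*(-136) = (-8*(-12) + 95)*(-136) = (96 + 95)*(-136) = 191*(-136) = -25976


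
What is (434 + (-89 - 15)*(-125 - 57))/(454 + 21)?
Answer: 19362/475 ≈ 40.762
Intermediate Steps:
(434 + (-89 - 15)*(-125 - 57))/(454 + 21) = (434 - 104*(-182))/475 = (434 + 18928)*(1/475) = 19362*(1/475) = 19362/475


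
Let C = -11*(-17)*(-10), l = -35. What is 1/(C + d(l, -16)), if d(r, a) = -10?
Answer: -1/1880 ≈ -0.00053191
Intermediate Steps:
C = -1870 (C = 187*(-10) = -1870)
1/(C + d(l, -16)) = 1/(-1870 - 10) = 1/(-1880) = -1/1880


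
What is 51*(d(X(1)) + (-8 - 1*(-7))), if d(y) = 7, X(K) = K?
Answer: 306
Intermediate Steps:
51*(d(X(1)) + (-8 - 1*(-7))) = 51*(7 + (-8 - 1*(-7))) = 51*(7 + (-8 + 7)) = 51*(7 - 1) = 51*6 = 306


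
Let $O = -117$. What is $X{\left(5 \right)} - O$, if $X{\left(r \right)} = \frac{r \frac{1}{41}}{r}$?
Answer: $\frac{4798}{41} \approx 117.02$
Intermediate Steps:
$X{\left(r \right)} = \frac{1}{41}$ ($X{\left(r \right)} = \frac{r \frac{1}{41}}{r} = \frac{\frac{1}{41} r}{r} = \frac{1}{41}$)
$X{\left(5 \right)} - O = \frac{1}{41} - -117 = \frac{1}{41} + 117 = \frac{4798}{41}$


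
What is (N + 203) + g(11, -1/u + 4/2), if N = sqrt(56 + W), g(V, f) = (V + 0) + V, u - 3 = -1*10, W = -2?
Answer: 225 + 3*sqrt(6) ≈ 232.35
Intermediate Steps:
u = -7 (u = 3 - 1*10 = 3 - 10 = -7)
g(V, f) = 2*V (g(V, f) = V + V = 2*V)
N = 3*sqrt(6) (N = sqrt(56 - 2) = sqrt(54) = 3*sqrt(6) ≈ 7.3485)
(N + 203) + g(11, -1/u + 4/2) = (3*sqrt(6) + 203) + 2*11 = (203 + 3*sqrt(6)) + 22 = 225 + 3*sqrt(6)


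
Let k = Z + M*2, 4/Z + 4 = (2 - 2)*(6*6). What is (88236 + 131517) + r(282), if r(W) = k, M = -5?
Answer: 219742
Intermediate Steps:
Z = -1 (Z = 4/(-4 + (2 - 2)*(6*6)) = 4/(-4 + 0*36) = 4/(-4 + 0) = 4/(-4) = 4*(-¼) = -1)
k = -11 (k = -1 - 5*2 = -1 - 10 = -11)
r(W) = -11
(88236 + 131517) + r(282) = (88236 + 131517) - 11 = 219753 - 11 = 219742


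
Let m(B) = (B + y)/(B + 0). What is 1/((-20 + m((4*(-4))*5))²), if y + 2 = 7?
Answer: 256/93025 ≈ 0.0027519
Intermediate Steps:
y = 5 (y = -2 + 7 = 5)
m(B) = (5 + B)/B (m(B) = (B + 5)/(B + 0) = (5 + B)/B)
1/((-20 + m((4*(-4))*5))²) = 1/((-20 + (5 + (4*(-4))*5)/(((4*(-4))*5)))²) = 1/((-20 + (5 - 16*5)/((-16*5)))²) = 1/((-20 + (5 - 80)/(-80))²) = 1/((-20 - 1/80*(-75))²) = 1/((-20 + 15/16)²) = 1/((-305/16)²) = 1/(93025/256) = 256/93025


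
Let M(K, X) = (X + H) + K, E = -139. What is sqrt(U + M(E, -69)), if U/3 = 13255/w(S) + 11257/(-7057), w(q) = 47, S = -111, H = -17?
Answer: sqrt(67797374359647)/331679 ≈ 24.825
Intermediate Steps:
M(K, X) = -17 + K + X (M(K, X) = (X - 17) + K = (-17 + X) + K = -17 + K + X)
U = 279034368/331679 (U = 3*(13255/47 + 11257/(-7057)) = 3*(13255*(1/47) + 11257*(-1/7057)) = 3*(13255/47 - 11257/7057) = 3*(93011456/331679) = 279034368/331679 ≈ 841.28)
sqrt(U + M(E, -69)) = sqrt(279034368/331679 + (-17 - 139 - 69)) = sqrt(279034368/331679 - 225) = sqrt(204406593/331679) = sqrt(67797374359647)/331679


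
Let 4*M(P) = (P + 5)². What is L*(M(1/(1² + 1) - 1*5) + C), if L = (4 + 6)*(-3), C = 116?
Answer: -27855/8 ≈ -3481.9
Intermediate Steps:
L = -30 (L = 10*(-3) = -30)
M(P) = (5 + P)²/4 (M(P) = (P + 5)²/4 = (5 + P)²/4)
L*(M(1/(1² + 1) - 1*5) + C) = -30*((5 + (1/(1² + 1) - 1*5))²/4 + 116) = -30*((5 + (1/(1 + 1) - 5))²/4 + 116) = -30*((5 + (1/2 - 5))²/4 + 116) = -30*((5 + (½ - 5))²/4 + 116) = -30*((5 - 9/2)²/4 + 116) = -30*((½)²/4 + 116) = -30*((¼)*(¼) + 116) = -30*(1/16 + 116) = -30*1857/16 = -27855/8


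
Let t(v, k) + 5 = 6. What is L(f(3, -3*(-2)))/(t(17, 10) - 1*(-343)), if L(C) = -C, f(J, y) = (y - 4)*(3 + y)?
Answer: -9/172 ≈ -0.052326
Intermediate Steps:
f(J, y) = (-4 + y)*(3 + y)
t(v, k) = 1 (t(v, k) = -5 + 6 = 1)
L(f(3, -3*(-2)))/(t(17, 10) - 1*(-343)) = (-(-12 + (-3*(-2))² - (-3)*(-2)))/(1 - 1*(-343)) = (-(-12 + 6² - 1*6))/(1 + 343) = -(-12 + 36 - 6)/344 = -1*18*(1/344) = -18*1/344 = -9/172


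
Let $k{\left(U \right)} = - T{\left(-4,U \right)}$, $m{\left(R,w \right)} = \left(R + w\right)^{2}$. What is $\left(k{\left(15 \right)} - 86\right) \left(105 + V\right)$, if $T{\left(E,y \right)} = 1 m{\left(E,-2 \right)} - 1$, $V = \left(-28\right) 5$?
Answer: $4235$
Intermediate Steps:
$V = -140$
$T{\left(E,y \right)} = -1 + \left(-2 + E\right)^{2}$ ($T{\left(E,y \right)} = 1 \left(E - 2\right)^{2} - 1 = 1 \left(-2 + E\right)^{2} - 1 = \left(-2 + E\right)^{2} - 1 = -1 + \left(-2 + E\right)^{2}$)
$k{\left(U \right)} = -35$ ($k{\left(U \right)} = - (-1 + \left(-2 - 4\right)^{2}) = - (-1 + \left(-6\right)^{2}) = - (-1 + 36) = \left(-1\right) 35 = -35$)
$\left(k{\left(15 \right)} - 86\right) \left(105 + V\right) = \left(-35 - 86\right) \left(105 - 140\right) = \left(-121\right) \left(-35\right) = 4235$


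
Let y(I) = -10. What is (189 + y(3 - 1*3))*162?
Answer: 28998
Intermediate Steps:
(189 + y(3 - 1*3))*162 = (189 - 10)*162 = 179*162 = 28998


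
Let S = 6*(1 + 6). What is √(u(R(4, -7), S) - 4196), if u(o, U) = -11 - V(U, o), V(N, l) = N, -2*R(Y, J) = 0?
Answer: I*√4249 ≈ 65.184*I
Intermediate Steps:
R(Y, J) = 0 (R(Y, J) = -½*0 = 0)
S = 42 (S = 6*7 = 42)
u(o, U) = -11 - U
√(u(R(4, -7), S) - 4196) = √((-11 - 1*42) - 4196) = √((-11 - 42) - 4196) = √(-53 - 4196) = √(-4249) = I*√4249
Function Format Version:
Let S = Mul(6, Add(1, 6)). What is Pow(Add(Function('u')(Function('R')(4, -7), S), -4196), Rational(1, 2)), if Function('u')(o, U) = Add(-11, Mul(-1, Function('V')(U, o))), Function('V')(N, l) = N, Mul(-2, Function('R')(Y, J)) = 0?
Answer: Mul(I, Pow(4249, Rational(1, 2))) ≈ Mul(65.184, I)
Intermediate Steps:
Function('R')(Y, J) = 0 (Function('R')(Y, J) = Mul(Rational(-1, 2), 0) = 0)
S = 42 (S = Mul(6, 7) = 42)
Function('u')(o, U) = Add(-11, Mul(-1, U))
Pow(Add(Function('u')(Function('R')(4, -7), S), -4196), Rational(1, 2)) = Pow(Add(Add(-11, Mul(-1, 42)), -4196), Rational(1, 2)) = Pow(Add(Add(-11, -42), -4196), Rational(1, 2)) = Pow(Add(-53, -4196), Rational(1, 2)) = Pow(-4249, Rational(1, 2)) = Mul(I, Pow(4249, Rational(1, 2)))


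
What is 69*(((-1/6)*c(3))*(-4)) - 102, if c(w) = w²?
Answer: 312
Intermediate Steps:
69*(((-1/6)*c(3))*(-4)) - 102 = 69*((-1/6*3²)*(-4)) - 102 = 69*((-1*⅙*9)*(-4)) - 102 = 69*(-⅙*9*(-4)) - 102 = 69*(-3/2*(-4)) - 102 = 69*6 - 102 = 414 - 102 = 312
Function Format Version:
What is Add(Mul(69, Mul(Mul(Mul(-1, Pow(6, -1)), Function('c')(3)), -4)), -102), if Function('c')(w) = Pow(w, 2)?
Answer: 312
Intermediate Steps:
Add(Mul(69, Mul(Mul(Mul(-1, Pow(6, -1)), Function('c')(3)), -4)), -102) = Add(Mul(69, Mul(Mul(Mul(-1, Pow(6, -1)), Pow(3, 2)), -4)), -102) = Add(Mul(69, Mul(Mul(Mul(-1, Rational(1, 6)), 9), -4)), -102) = Add(Mul(69, Mul(Mul(Rational(-1, 6), 9), -4)), -102) = Add(Mul(69, Mul(Rational(-3, 2), -4)), -102) = Add(Mul(69, 6), -102) = Add(414, -102) = 312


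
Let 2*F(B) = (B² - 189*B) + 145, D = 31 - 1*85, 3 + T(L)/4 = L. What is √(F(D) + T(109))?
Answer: √28230/2 ≈ 84.009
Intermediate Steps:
T(L) = -12 + 4*L
D = -54 (D = 31 - 85 = -54)
F(B) = 145/2 + B²/2 - 189*B/2 (F(B) = ((B² - 189*B) + 145)/2 = (145 + B² - 189*B)/2 = 145/2 + B²/2 - 189*B/2)
√(F(D) + T(109)) = √((145/2 + (½)*(-54)² - 189/2*(-54)) + (-12 + 4*109)) = √((145/2 + (½)*2916 + 5103) + (-12 + 436)) = √((145/2 + 1458 + 5103) + 424) = √(13267/2 + 424) = √(14115/2) = √28230/2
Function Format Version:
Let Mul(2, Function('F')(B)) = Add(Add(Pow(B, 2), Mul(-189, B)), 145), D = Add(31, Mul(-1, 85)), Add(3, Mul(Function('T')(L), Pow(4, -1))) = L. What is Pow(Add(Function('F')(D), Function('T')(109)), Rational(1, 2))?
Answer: Mul(Rational(1, 2), Pow(28230, Rational(1, 2))) ≈ 84.009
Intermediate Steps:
Function('T')(L) = Add(-12, Mul(4, L))
D = -54 (D = Add(31, -85) = -54)
Function('F')(B) = Add(Rational(145, 2), Mul(Rational(1, 2), Pow(B, 2)), Mul(Rational(-189, 2), B)) (Function('F')(B) = Mul(Rational(1, 2), Add(Add(Pow(B, 2), Mul(-189, B)), 145)) = Mul(Rational(1, 2), Add(145, Pow(B, 2), Mul(-189, B))) = Add(Rational(145, 2), Mul(Rational(1, 2), Pow(B, 2)), Mul(Rational(-189, 2), B)))
Pow(Add(Function('F')(D), Function('T')(109)), Rational(1, 2)) = Pow(Add(Add(Rational(145, 2), Mul(Rational(1, 2), Pow(-54, 2)), Mul(Rational(-189, 2), -54)), Add(-12, Mul(4, 109))), Rational(1, 2)) = Pow(Add(Add(Rational(145, 2), Mul(Rational(1, 2), 2916), 5103), Add(-12, 436)), Rational(1, 2)) = Pow(Add(Add(Rational(145, 2), 1458, 5103), 424), Rational(1, 2)) = Pow(Add(Rational(13267, 2), 424), Rational(1, 2)) = Pow(Rational(14115, 2), Rational(1, 2)) = Mul(Rational(1, 2), Pow(28230, Rational(1, 2)))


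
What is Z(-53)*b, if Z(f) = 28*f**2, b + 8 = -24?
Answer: -2516864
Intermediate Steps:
b = -32 (b = -8 - 24 = -32)
Z(-53)*b = (28*(-53)**2)*(-32) = (28*2809)*(-32) = 78652*(-32) = -2516864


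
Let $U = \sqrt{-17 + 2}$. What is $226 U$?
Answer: $226 i \sqrt{15} \approx 875.29 i$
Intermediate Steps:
$U = i \sqrt{15}$ ($U = \sqrt{-15} = i \sqrt{15} \approx 3.873 i$)
$226 U = 226 i \sqrt{15}$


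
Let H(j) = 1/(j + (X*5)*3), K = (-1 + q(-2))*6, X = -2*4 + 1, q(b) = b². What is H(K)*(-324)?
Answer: 108/29 ≈ 3.7241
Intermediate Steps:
X = -7 (X = -8 + 1 = -7)
K = 18 (K = (-1 + (-2)²)*6 = (-1 + 4)*6 = 3*6 = 18)
H(j) = 1/(-105 + j) (H(j) = 1/(j - 7*5*3) = 1/(j - 35*3) = 1/(j - 105) = 1/(-105 + j))
H(K)*(-324) = -324/(-105 + 18) = -324/(-87) = -1/87*(-324) = 108/29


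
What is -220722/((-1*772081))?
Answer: 220722/772081 ≈ 0.28588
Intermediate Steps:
-220722/((-1*772081)) = -220722/(-772081) = -220722*(-1/772081) = 220722/772081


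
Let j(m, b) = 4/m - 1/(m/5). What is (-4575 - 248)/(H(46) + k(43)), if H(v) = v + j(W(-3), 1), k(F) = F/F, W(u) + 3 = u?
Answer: -28938/283 ≈ -102.25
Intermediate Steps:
W(u) = -3 + u
j(m, b) = -1/m (j(m, b) = 4/m - 1/(m*(⅕)) = 4/m - 1/(m/5) = 4/m - 5/m = -1/m)
k(F) = 1
H(v) = ⅙ + v (H(v) = v - 1/(-3 - 3) = v - 1/(-6) = v - 1*(-⅙) = v + ⅙ = ⅙ + v)
(-4575 - 248)/(H(46) + k(43)) = (-4575 - 248)/((⅙ + 46) + 1) = -4823/(277/6 + 1) = -4823/283/6 = -4823*6/283 = -28938/283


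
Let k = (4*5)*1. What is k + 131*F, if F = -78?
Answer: -10198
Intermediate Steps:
k = 20 (k = 20*1 = 20)
k + 131*F = 20 + 131*(-78) = 20 - 10218 = -10198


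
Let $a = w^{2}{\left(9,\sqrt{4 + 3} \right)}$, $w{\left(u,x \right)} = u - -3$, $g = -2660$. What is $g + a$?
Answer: $-2516$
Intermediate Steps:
$w{\left(u,x \right)} = 3 + u$ ($w{\left(u,x \right)} = u + 3 = 3 + u$)
$a = 144$ ($a = \left(3 + 9\right)^{2} = 12^{2} = 144$)
$g + a = -2660 + 144 = -2516$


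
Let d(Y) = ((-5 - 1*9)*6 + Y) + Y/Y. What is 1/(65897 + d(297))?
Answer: 1/66111 ≈ 1.5126e-5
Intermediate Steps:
d(Y) = -83 + Y (d(Y) = ((-5 - 9)*6 + Y) + 1 = (-14*6 + Y) + 1 = (-84 + Y) + 1 = -83 + Y)
1/(65897 + d(297)) = 1/(65897 + (-83 + 297)) = 1/(65897 + 214) = 1/66111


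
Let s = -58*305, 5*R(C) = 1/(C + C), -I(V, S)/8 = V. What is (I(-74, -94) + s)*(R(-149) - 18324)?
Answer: 233411303789/745 ≈ 3.1330e+8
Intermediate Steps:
I(V, S) = -8*V
R(C) = 1/(10*C) (R(C) = 1/(5*(C + C)) = 1/(5*((2*C))) = (1/(2*C))/5 = 1/(10*C))
s = -17690
(I(-74, -94) + s)*(R(-149) - 18324) = (-8*(-74) - 17690)*((⅒)/(-149) - 18324) = (592 - 17690)*((⅒)*(-1/149) - 18324) = -17098*(-1/1490 - 18324) = -17098*(-27302761/1490) = 233411303789/745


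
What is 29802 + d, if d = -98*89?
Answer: 21080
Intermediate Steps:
d = -8722
29802 + d = 29802 - 8722 = 21080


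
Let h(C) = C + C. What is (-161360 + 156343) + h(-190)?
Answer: -5397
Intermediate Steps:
h(C) = 2*C
(-161360 + 156343) + h(-190) = (-161360 + 156343) + 2*(-190) = -5017 - 380 = -5397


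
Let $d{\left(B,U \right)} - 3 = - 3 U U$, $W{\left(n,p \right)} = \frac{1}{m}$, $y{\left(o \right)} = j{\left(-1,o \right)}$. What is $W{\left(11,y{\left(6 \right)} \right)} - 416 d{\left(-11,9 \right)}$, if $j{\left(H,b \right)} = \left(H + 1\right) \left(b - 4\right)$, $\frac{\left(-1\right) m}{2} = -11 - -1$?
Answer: $\frac{1996801}{20} \approx 99840.0$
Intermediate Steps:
$m = 20$ ($m = - 2 \left(-11 - -1\right) = - 2 \left(-11 + 1\right) = \left(-2\right) \left(-10\right) = 20$)
$j{\left(H,b \right)} = \left(1 + H\right) \left(-4 + b\right)$
$y{\left(o \right)} = 0$ ($y{\left(o \right)} = -4 + o - -4 - o = -4 + o + 4 - o = 0$)
$W{\left(n,p \right)} = \frac{1}{20}$
$d{\left(B,U \right)} = 3 - 3 U^{2}$ ($d{\left(B,U \right)} = 3 + - 3 U U = 3 - 3 U^{2}$)
$W{\left(11,y{\left(6 \right)} \right)} - 416 d{\left(-11,9 \right)} = \frac{1}{20} - 416 \left(3 - 3 \cdot 9^{2}\right) = \frac{1}{20} - 416 \left(3 - 243\right) = \frac{1}{20} - -99840 = \frac{1}{20} + 99840 = \frac{1996801}{20}$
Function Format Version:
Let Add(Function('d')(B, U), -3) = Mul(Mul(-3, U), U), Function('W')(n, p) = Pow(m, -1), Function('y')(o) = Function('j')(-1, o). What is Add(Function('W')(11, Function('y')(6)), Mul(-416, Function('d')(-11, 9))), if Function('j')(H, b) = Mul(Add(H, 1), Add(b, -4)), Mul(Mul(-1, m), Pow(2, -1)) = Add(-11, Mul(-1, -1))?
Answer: Rational(1996801, 20) ≈ 99840.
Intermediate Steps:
m = 20 (m = Mul(-2, Add(-11, Mul(-1, -1))) = Mul(-2, Add(-11, 1)) = Mul(-2, -10) = 20)
Function('j')(H, b) = Mul(Add(1, H), Add(-4, b))
Function('y')(o) = 0 (Function('y')(o) = Add(-4, o, Mul(-4, -1), Mul(-1, o)) = Add(-4, o, 4, Mul(-1, o)) = 0)
Function('W')(n, p) = Rational(1, 20) (Function('W')(n, p) = Pow(20, -1) = Rational(1, 20))
Function('d')(B, U) = Add(3, Mul(-3, Pow(U, 2))) (Function('d')(B, U) = Add(3, Mul(Mul(-3, U), U)) = Add(3, Mul(-3, Pow(U, 2))))
Add(Function('W')(11, Function('y')(6)), Mul(-416, Function('d')(-11, 9))) = Add(Rational(1, 20), Mul(-416, Add(3, Mul(-3, Pow(9, 2))))) = Add(Rational(1, 20), Mul(-416, Add(3, Mul(-3, 81)))) = Add(Rational(1, 20), Mul(-416, Add(3, -243))) = Add(Rational(1, 20), Mul(-416, -240)) = Add(Rational(1, 20), 99840) = Rational(1996801, 20)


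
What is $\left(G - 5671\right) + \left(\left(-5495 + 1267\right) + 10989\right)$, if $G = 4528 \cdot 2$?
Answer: $10146$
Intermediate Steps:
$G = 9056$
$\left(G - 5671\right) + \left(\left(-5495 + 1267\right) + 10989\right) = \left(9056 - 5671\right) + \left(\left(-5495 + 1267\right) + 10989\right) = 3385 + \left(-4228 + 10989\right) = 3385 + 6761 = 10146$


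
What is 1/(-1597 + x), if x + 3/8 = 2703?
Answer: 8/8845 ≈ 0.00090447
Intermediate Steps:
x = 21621/8 (x = -3/8 + 2703 = 21621/8 ≈ 2702.6)
1/(-1597 + x) = 1/(-1597 + 21621/8) = 1/(8845/8) = 8/8845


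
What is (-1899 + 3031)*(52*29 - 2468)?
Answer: -1086720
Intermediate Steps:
(-1899 + 3031)*(52*29 - 2468) = 1132*(1508 - 2468) = 1132*(-960) = -1086720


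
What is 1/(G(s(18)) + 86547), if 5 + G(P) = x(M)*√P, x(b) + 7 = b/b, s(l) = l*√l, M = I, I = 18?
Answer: 1/(86542 - 18*2^(¾)*√3) ≈ 1.1562e-5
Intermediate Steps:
M = 18
s(l) = l^(3/2)
x(b) = -6 (x(b) = -7 + b/b = -7 + 1 = -6)
G(P) = -5 - 6*√P
1/(G(s(18)) + 86547) = 1/((-5 - 6*3*2^(¾)*√3) + 86547) = 1/((-5 - 18*2^(¾)*√3) + 86547) = 1/(86542 - 18*2^(¾)*√3)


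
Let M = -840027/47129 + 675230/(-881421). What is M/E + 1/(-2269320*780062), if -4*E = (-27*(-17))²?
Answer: 107217868483587961477841/303774752776881297126105360 ≈ 0.00035295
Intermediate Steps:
M = -772240353037/41540490309 (M = -840027*1/47129 + 675230*(-1/881421) = -840027/47129 - 675230/881421 = -772240353037/41540490309 ≈ -18.590)
E = -210681/4 (E = -(-27*(-17))²/4 = -¼*459² = -¼*210681 = -210681/4 ≈ -52670.)
M/E + 1/(-2269320*780062) = -772240353037/(41540490309*(-210681/4)) + 1/(-2269320*780062) = -772240353037/41540490309*(-4/210681) - 1/2269320*1/780062 = 3088961412148/8751792038790429 - 1/1770210297840 = 107217868483587961477841/303774752776881297126105360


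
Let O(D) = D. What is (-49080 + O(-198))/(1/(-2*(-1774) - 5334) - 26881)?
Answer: 88010508/48009467 ≈ 1.8332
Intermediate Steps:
(-49080 + O(-198))/(1/(-2*(-1774) - 5334) - 26881) = (-49080 - 198)/(1/(-2*(-1774) - 5334) - 26881) = -49278/(1/(3548 - 5334) - 26881) = -49278/(1/(-1786) - 26881) = -49278/(-1/1786 - 26881) = -49278/(-48009467/1786) = -49278*(-1786/48009467) = 88010508/48009467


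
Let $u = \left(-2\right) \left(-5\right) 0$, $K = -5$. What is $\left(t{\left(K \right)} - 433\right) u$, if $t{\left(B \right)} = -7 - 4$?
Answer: $0$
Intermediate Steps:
$u = 0$ ($u = 10 \cdot 0 = 0$)
$t{\left(B \right)} = -11$
$\left(t{\left(K \right)} - 433\right) u = \left(-11 - 433\right) 0 = \left(-444\right) 0 = 0$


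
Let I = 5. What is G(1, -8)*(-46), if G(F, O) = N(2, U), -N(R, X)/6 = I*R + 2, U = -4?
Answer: 3312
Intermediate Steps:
N(R, X) = -12 - 30*R (N(R, X) = -6*(5*R + 2) = -6*(2 + 5*R) = -12 - 30*R)
G(F, O) = -72 (G(F, O) = -12 - 30*2 = -12 - 60 = -72)
G(1, -8)*(-46) = -72*(-46) = 3312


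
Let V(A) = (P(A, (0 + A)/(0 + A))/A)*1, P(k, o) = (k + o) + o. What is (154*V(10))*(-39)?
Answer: -36036/5 ≈ -7207.2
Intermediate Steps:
P(k, o) = k + 2*o
V(A) = (2 + A)/A (V(A) = ((A + 2*((0 + A)/(0 + A)))/A)*1 = ((A + 2*(A/A))/A)*1 = ((A + 2*1)/A)*1 = ((A + 2)/A)*1 = ((2 + A)/A)*1 = (2 + A)/A)
(154*V(10))*(-39) = (154*((2 + 10)/10))*(-39) = (154*((⅒)*12))*(-39) = (154*(6/5))*(-39) = (924/5)*(-39) = -36036/5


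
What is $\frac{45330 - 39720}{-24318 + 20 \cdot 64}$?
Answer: $- \frac{2805}{11519} \approx -0.24351$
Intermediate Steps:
$\frac{45330 - 39720}{-24318 + 20 \cdot 64} = \frac{5610}{-24318 + 1280} = \frac{5610}{-23038} = 5610 \left(- \frac{1}{23038}\right) = - \frac{2805}{11519}$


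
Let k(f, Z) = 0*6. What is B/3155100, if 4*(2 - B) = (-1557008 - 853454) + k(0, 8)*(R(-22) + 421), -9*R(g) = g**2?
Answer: 80349/420680 ≈ 0.19100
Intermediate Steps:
k(f, Z) = 0
R(g) = -g**2/9
B = 1205235/2 (B = 2 - ((-1557008 - 853454) + 0*(-1/9*(-22)**2 + 421))/4 = 2 - (-2410462 + 0*(-1/9*484 + 421))/4 = 2 - (-2410462 + 0*(-484/9 + 421))/4 = 2 - (-2410462 + 0*(3305/9))/4 = 2 - (-2410462 + 0)/4 = 2 - 1/4*(-2410462) = 2 + 1205231/2 = 1205235/2 ≈ 6.0262e+5)
B/3155100 = (1205235/2)/3155100 = (1205235/2)*(1/3155100) = 80349/420680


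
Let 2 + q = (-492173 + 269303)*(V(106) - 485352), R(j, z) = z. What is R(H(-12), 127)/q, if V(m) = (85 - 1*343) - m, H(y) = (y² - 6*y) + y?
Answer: 127/108251524918 ≈ 1.1732e-9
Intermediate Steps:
H(y) = y² - 5*y
V(m) = -258 - m (V(m) = (85 - 343) - m = -258 - m)
q = 108251524918 (q = -2 + (-492173 + 269303)*((-258 - 1*106) - 485352) = -2 - 222870*((-258 - 106) - 485352) = -2 - 222870*(-364 - 485352) = -2 - 222870*(-485716) = -2 + 108251524920 = 108251524918)
R(H(-12), 127)/q = 127/108251524918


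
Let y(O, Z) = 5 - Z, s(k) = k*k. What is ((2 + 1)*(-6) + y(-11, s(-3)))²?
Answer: 484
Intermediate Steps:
s(k) = k²
((2 + 1)*(-6) + y(-11, s(-3)))² = ((2 + 1)*(-6) + (5 - 1*(-3)²))² = (3*(-6) + (5 - 1*9))² = (-18 + (5 - 9))² = (-18 - 4)² = (-22)² = 484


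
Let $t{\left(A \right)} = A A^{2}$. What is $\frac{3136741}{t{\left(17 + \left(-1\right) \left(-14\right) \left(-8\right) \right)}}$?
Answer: $- \frac{3136741}{857375} \approx -3.6585$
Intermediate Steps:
$t{\left(A \right)} = A^{3}$
$\frac{3136741}{t{\left(17 + \left(-1\right) \left(-14\right) \left(-8\right) \right)}} = \frac{3136741}{\left(17 + \left(-1\right) \left(-14\right) \left(-8\right)\right)^{3}} = \frac{3136741}{\left(17 + 14 \left(-8\right)\right)^{3}} = \frac{3136741}{\left(17 - 112\right)^{3}} = \frac{3136741}{\left(-95\right)^{3}} = \frac{3136741}{-857375} = 3136741 \left(- \frac{1}{857375}\right) = - \frac{3136741}{857375}$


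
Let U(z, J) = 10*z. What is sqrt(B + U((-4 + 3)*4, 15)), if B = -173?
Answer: I*sqrt(213) ≈ 14.595*I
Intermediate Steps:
sqrt(B + U((-4 + 3)*4, 15)) = sqrt(-173 + 10*((-4 + 3)*4)) = sqrt(-173 + 10*(-1*4)) = sqrt(-173 + 10*(-4)) = sqrt(-173 - 40) = sqrt(-213) = I*sqrt(213)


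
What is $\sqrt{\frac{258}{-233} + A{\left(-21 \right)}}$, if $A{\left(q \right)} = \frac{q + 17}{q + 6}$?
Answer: $\frac{i \sqrt{10268310}}{3495} \approx 0.91686 i$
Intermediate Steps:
$A{\left(q \right)} = \frac{17 + q}{6 + q}$
$\sqrt{\frac{258}{-233} + A{\left(-21 \right)}} = \sqrt{\frac{258}{-233} + \frac{17 - 21}{6 - 21}} = \sqrt{258 \left(- \frac{1}{233}\right) + \frac{1}{-15} \left(-4\right)} = \sqrt{- \frac{258}{233} - - \frac{4}{15}} = \sqrt{- \frac{258}{233} + \frac{4}{15}} = \sqrt{- \frac{2938}{3495}} = \frac{i \sqrt{10268310}}{3495}$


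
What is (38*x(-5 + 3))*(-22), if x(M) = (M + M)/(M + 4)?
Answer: 1672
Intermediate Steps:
x(M) = 2*M/(4 + M) (x(M) = (2*M)/(4 + M) = 2*M/(4 + M))
(38*x(-5 + 3))*(-22) = (38*(2*(-5 + 3)/(4 + (-5 + 3))))*(-22) = (38*(2*(-2)/(4 - 2)))*(-22) = (38*(2*(-2)/2))*(-22) = (38*(2*(-2)*(1/2)))*(-22) = (38*(-2))*(-22) = -76*(-22) = 1672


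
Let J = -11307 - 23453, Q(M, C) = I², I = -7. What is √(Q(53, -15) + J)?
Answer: I*√34711 ≈ 186.31*I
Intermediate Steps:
Q(M, C) = 49 (Q(M, C) = (-7)² = 49)
J = -34760
√(Q(53, -15) + J) = √(49 - 34760) = √(-34711) = I*√34711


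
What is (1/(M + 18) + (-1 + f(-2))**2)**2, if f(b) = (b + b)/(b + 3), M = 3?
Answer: 276676/441 ≈ 627.38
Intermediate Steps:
f(b) = 2*b/(3 + b) (f(b) = (2*b)/(3 + b) = 2*b/(3 + b))
(1/(M + 18) + (-1 + f(-2))**2)**2 = (1/(3 + 18) + (-1 + 2*(-2)/(3 - 2))**2)**2 = (1/21 + (-1 + 2*(-2)/1)**2)**2 = (1/21 + (-1 + 2*(-2)*1)**2)**2 = (1/21 + (-1 - 4)**2)**2 = (1/21 + (-5)**2)**2 = (1/21 + 25)**2 = (526/21)**2 = 276676/441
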